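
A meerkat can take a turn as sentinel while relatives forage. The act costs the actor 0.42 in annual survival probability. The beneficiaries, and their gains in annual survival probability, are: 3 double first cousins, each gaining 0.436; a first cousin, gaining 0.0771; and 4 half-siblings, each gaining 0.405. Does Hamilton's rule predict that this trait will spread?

Yes

Hamilton's rule: the trait is favored when the sum of r·B over every recipient exceeds the actor's cost C.
r to a double first cousin = 0.25 (double first cousins share both grandparent pairs — four paths of length 4: r = 4·(1/2)^4 = 1/4).
r to a first cousin = 0.125 (first cousins share one grandparent pair — two paths of length 4: r = 2·(1/2)^4 = 1/8).
r to a half-sibling = 0.25 (half-sibs share one parent — one path of length 2: r = (1/2)^2 = 1/4).
Summing one r·B term per recipient: 3·0.25·0.436 + 1·0.125·0.0771 + 4·0.25·0.405 = 0.7416375.
0.7416375 > 0.42: the indirect benefit exceeds the cost.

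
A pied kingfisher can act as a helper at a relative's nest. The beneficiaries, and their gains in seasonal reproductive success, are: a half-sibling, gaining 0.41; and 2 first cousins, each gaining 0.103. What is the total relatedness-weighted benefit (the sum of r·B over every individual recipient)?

r to a half-sibling = 1/4 (half-sibs share one parent — one path of length 2: r = (1/2)^2 = 1/4).
r to a first cousin = 0.125 (first cousins share one grandparent pair — two paths of length 4: r = 2·(1/2)^4 = 1/8).
Summing one r·B term per recipient: 1·0.25·0.41 + 2·0.125·0.103 = 0.12825.

0.12825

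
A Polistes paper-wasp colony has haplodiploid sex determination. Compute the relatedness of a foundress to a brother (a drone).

Her haploid brother carries none of their father's genes and a random half of their mother's genome; that half matches the maternal half of her own genome with probability 1/2: r = 1/2 · 1/2 = 1/4.

0.25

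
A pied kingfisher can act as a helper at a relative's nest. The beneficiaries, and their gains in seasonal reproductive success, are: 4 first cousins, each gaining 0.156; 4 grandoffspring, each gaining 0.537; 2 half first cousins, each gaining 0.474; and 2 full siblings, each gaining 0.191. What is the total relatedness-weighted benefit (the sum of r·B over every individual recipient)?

0.86525

r to a first cousin = 1/8 (first cousins share one grandparent pair — two paths of length 4: r = 2·(1/2)^4 = 1/8).
r to a grandoffspring = 0.25 (two parent–offspring links: r = (1/2)^2 = 1/4).
r to a half first cousin = 1/16 (half first cousins share one grandparent — one path of length 4: r = (1/2)^4 = 1/16).
r to a full sibling = 0.5 (full sibs share both parents — two paths of length 2: r = 2·(1/2)^2 = 1/2).
Summing one r·B term per recipient: 4·0.125·0.156 + 4·0.25·0.537 + 2·0.0625·0.474 + 2·0.5·0.191 = 0.86525.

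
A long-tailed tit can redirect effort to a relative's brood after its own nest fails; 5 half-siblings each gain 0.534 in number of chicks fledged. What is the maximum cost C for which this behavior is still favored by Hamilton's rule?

0.6675

r to a half-sibling = 1/4 (half-sibs share one parent — one path of length 2: r = (1/2)^2 = 1/4).
Hamilton's rule: n·r·B > C, so the trait is favored while C < n·r·B = 5·0.25·0.534 = 0.6675.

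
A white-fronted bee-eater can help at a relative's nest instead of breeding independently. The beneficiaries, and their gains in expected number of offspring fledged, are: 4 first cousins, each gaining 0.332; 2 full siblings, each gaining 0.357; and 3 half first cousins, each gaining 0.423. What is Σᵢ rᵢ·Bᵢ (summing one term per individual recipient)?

r to a first cousin = 1/8 (first cousins share one grandparent pair — two paths of length 4: r = 2·(1/2)^4 = 1/8).
r to a full sibling = 0.5 (full sibs share both parents — two paths of length 2: r = 2·(1/2)^2 = 1/2).
r to a half first cousin = 1/16 (half first cousins share one grandparent — one path of length 4: r = (1/2)^4 = 1/16).
Summing one r·B term per recipient: 4·0.125·0.332 + 2·0.5·0.357 + 3·0.0625·0.423 = 0.6023125.

0.6023125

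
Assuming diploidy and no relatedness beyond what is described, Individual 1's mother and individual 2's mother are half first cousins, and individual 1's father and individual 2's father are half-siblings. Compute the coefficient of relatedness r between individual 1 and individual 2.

0.078125

Wright's path rule: contributions from independent ancestry routes add.
Individual 1 and individual 2 are related in two ways: half second cousins through their mothers (r = 1/64) and half first cousins through their fathers (r = 1/16).
r = 1/64 + 1/16 = 5/64 = 0.078125.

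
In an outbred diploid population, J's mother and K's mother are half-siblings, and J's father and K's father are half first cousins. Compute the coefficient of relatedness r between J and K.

Wright's path rule: contributions from independent ancestry routes add.
J and K are related in two ways: half first cousins through their mothers (r = 1/16) and half second cousins through their fathers (r = 1/64).
r = 1/16 + 1/64 = 0.078125.

0.078125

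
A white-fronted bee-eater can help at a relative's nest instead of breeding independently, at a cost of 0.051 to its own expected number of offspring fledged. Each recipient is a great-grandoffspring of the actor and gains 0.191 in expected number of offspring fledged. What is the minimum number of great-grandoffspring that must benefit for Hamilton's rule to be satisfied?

r to a great-grandoffspring = 0.125 (three parent–offspring links: r = (1/2)^3 = 1/8).
Hamilton's rule: n·r·B > C  ⇒  n > C/(r·B) = 0.051/(0.125·0.191) = 2.136.
The smallest integer exceeding 2.136 is 3.

3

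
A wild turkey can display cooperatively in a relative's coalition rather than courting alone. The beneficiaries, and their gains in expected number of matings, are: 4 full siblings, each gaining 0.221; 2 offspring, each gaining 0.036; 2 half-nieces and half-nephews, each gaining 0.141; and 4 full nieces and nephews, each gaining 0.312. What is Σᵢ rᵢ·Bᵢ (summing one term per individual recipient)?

0.82525

r to a full sibling = 1/2 (full sibs share both parents — two paths of length 2: r = 2·(1/2)^2 = 1/2).
r to an offspring = 0.5 (one parent–offspring link: r = (1/2)^1 = 1/2).
r to a half-niece or half-nephew = 0.125 (half-aunt/uncle↔niece/nephew: one path of length 3: r = (1/2)^3 = 1/8).
r to a full niece or nephew = 1/4 (full aunt/uncle↔niece/nephew: two paths of length 3 through the shared grandparent pair: r = 2·(1/2)^3 = 1/4).
Summing one r·B term per recipient: 4·0.5·0.221 + 2·0.5·0.036 + 2·0.125·0.141 + 4·0.25·0.312 = 0.82525.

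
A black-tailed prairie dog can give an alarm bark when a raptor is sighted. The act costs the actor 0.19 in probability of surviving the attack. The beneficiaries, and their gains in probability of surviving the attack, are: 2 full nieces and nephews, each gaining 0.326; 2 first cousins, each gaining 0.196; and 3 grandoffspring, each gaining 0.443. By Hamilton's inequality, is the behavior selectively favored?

Hamilton's rule: the trait is favored when the sum of r·B over every recipient exceeds the actor's cost C.
r to a full niece or nephew = 1/4 (full aunt/uncle↔niece/nephew: two paths of length 3 through the shared grandparent pair: r = 2·(1/2)^3 = 1/4).
r to a first cousin = 0.125 (first cousins share one grandparent pair — two paths of length 4: r = 2·(1/2)^4 = 1/8).
r to a grandoffspring = 1/4 (two parent–offspring links: r = (1/2)^2 = 1/4).
Summing one r·B term per recipient: 2·0.25·0.326 + 2·0.125·0.196 + 3·0.25·0.443 = 0.54425.
0.54425 > 0.19: the indirect benefit exceeds the cost.

Yes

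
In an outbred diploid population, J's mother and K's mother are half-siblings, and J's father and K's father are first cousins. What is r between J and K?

0.09375

With two independent routes of shared ancestry, r is the sum of the two contributions.
J and K are related in two ways: half first cousins through their mothers (r = 1/16) and second cousins through their fathers (r = 1/32).
r = 1/16 + 1/32 = 3/32 = 0.09375.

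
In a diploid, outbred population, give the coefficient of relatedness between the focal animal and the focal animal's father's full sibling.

0.25

Each parent–offspring link contributes a factor of 1/2, and independent paths through distinct common ancestors add.
Full aunt/uncle↔niece/nephew: two paths of length 3 through the shared grandparent pair: r = 2·(1/2)^3 = 1/4.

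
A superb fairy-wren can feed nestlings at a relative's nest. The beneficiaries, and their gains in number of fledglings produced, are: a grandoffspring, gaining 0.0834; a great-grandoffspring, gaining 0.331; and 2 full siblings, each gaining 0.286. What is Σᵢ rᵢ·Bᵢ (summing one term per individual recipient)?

r to a grandoffspring = 1/4 (two parent–offspring links: r = (1/2)^2 = 1/4).
r to a great-grandoffspring = 0.125 (three parent–offspring links: r = (1/2)^3 = 1/8).
r to a full sibling = 1/2 (full sibs share both parents — two paths of length 2: r = 2·(1/2)^2 = 1/2).
Summing one r·B term per recipient: 1·0.25·0.0834 + 1·0.125·0.331 + 2·0.5·0.286 = 0.348225.

0.348225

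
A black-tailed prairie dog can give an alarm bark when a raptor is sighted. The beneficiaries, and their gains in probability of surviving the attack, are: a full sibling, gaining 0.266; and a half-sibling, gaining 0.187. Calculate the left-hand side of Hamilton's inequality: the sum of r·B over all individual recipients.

r to a full sibling = 0.5 (full sibs share both parents — two paths of length 2: r = 2·(1/2)^2 = 1/2).
r to a half-sibling = 0.25 (half-sibs share one parent — one path of length 2: r = (1/2)^2 = 1/4).
Summing one r·B term per recipient: 1·0.5·0.266 + 1·0.25·0.187 = 0.17975.

0.17975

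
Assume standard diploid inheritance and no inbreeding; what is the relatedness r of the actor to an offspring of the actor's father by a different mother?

0.25

Each parent–offspring link contributes a factor of 1/2, and independent paths through distinct common ancestors add.
Half-sibs share one parent — one path of length 2: r = (1/2)^2 = 1/4.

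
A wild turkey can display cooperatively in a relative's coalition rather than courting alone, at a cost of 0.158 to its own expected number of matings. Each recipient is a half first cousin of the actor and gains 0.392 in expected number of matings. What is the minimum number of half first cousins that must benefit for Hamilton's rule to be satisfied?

r to a half first cousin = 0.0625 (half first cousins share one grandparent — one path of length 4: r = (1/2)^4 = 1/16).
Hamilton's rule: n·r·B > C  ⇒  n > C/(r·B) = 0.158/(0.0625·0.392) = 6.449.
The smallest integer exceeding 6.449 is 7.

7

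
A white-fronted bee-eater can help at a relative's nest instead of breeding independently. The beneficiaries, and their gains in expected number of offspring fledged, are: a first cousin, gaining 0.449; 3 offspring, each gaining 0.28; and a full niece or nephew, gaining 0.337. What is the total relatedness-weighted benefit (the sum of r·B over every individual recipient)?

0.560375

r to a first cousin = 1/8 (first cousins share one grandparent pair — two paths of length 4: r = 2·(1/2)^4 = 1/8).
r to an offspring = 1/2 (one parent–offspring link: r = (1/2)^1 = 1/2).
r to a full niece or nephew = 1/4 (full aunt/uncle↔niece/nephew: two paths of length 3 through the shared grandparent pair: r = 2·(1/2)^3 = 1/4).
Summing one r·B term per recipient: 1·0.125·0.449 + 3·0.5·0.28 + 1·0.25·0.337 = 0.560375.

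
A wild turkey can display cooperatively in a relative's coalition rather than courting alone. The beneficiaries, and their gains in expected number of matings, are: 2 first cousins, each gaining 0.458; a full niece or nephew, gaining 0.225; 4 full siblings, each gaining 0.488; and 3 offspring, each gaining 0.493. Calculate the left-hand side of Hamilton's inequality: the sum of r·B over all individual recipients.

1.88625

r to a first cousin = 1/8 (first cousins share one grandparent pair — two paths of length 4: r = 2·(1/2)^4 = 1/8).
r to a full niece or nephew = 0.25 (full aunt/uncle↔niece/nephew: two paths of length 3 through the shared grandparent pair: r = 2·(1/2)^3 = 1/4).
r to a full sibling = 1/2 (full sibs share both parents — two paths of length 2: r = 2·(1/2)^2 = 1/2).
r to an offspring = 0.5 (one parent–offspring link: r = (1/2)^1 = 1/2).
Summing one r·B term per recipient: 2·0.125·0.458 + 1·0.25·0.225 + 4·0.5·0.488 + 3·0.5·0.493 = 1.88625.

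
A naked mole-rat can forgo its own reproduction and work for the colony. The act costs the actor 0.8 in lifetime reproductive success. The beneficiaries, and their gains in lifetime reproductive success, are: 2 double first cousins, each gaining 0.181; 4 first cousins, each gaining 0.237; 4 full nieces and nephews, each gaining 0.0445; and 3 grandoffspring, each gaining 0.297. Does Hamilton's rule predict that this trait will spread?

No

Hamilton's rule: the trait is favored when the sum of r·B over every recipient exceeds the actor's cost C.
r to a double first cousin = 0.25 (double first cousins share both grandparent pairs — four paths of length 4: r = 4·(1/2)^4 = 1/4).
r to a first cousin = 0.125 (first cousins share one grandparent pair — two paths of length 4: r = 2·(1/2)^4 = 1/8).
r to a full niece or nephew = 1/4 (full aunt/uncle↔niece/nephew: two paths of length 3 through the shared grandparent pair: r = 2·(1/2)^3 = 1/4).
r to a grandoffspring = 1/4 (two parent–offspring links: r = (1/2)^2 = 1/4).
Summing one r·B term per recipient: 2·0.25·0.181 + 4·0.125·0.237 + 4·0.25·0.0445 + 3·0.25·0.297 = 0.47625.
0.47625 < 0.8: the indirect benefit is less than the cost.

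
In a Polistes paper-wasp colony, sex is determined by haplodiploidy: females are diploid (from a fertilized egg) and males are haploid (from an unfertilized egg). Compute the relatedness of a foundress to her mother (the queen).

One meiotic link between diploid queen and diploid daughter: r = 1/2.

0.5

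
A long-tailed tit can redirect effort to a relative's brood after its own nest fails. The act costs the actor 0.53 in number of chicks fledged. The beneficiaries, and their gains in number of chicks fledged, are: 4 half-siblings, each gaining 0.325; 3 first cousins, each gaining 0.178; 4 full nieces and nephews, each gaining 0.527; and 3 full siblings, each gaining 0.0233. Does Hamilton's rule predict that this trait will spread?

Yes

Hamilton's rule: the trait is favored when the sum of r·B over every recipient exceeds the actor's cost C.
r to a half-sibling = 0.25 (half-sibs share one parent — one path of length 2: r = (1/2)^2 = 1/4).
r to a first cousin = 0.125 (first cousins share one grandparent pair — two paths of length 4: r = 2·(1/2)^4 = 1/8).
r to a full niece or nephew = 1/4 (full aunt/uncle↔niece/nephew: two paths of length 3 through the shared grandparent pair: r = 2·(1/2)^3 = 1/4).
r to a full sibling = 0.5 (full sibs share both parents — two paths of length 2: r = 2·(1/2)^2 = 1/2).
Summing one r·B term per recipient: 4·0.25·0.325 + 3·0.125·0.178 + 4·0.25·0.527 + 3·0.5·0.0233 = 0.9537.
0.9537 > 0.53: the indirect benefit exceeds the cost.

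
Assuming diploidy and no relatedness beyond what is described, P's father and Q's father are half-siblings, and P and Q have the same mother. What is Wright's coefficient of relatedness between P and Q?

0.3125

Independent pedigree routes through distinct common ancestors add.
P and Q are related in two ways: half first cousins through their fathers (r = 1/16) and half-sibs through their shared mother (r = 1/4).
r = 1/16 + 1/4 = 5/16 = 0.3125.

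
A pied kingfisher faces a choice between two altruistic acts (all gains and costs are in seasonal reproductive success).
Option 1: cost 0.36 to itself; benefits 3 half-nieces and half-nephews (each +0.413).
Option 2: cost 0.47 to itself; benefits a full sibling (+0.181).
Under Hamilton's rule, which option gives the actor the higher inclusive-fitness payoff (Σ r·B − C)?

Option 1

Option 1: r to a half-niece or half-nephew = 0.125.
Option 1: Σ r·B − C = (3·0.125·0.413) − 0.36 = -0.205125.
Option 2: r to a full sibling = 0.5.
Option 2: Σ r·B − C = (1·0.5·0.181) − 0.47 = -0.3795.
Option 1 has the higher net inclusive-fitness payoff.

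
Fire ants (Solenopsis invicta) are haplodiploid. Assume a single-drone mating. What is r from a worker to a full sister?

0.75

Haplodiploid full sisters inherit their father's entire haploid genome identically (contributing 1/2) and on average half of their mother's contribution (1/2 · 1/2 = 1/4); r = 1/2 + 1/4 = 3/4.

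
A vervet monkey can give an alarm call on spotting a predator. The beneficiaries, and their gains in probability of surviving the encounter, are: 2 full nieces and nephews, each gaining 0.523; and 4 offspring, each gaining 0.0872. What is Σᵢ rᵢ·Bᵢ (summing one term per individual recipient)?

r to a full niece or nephew = 0.25 (full aunt/uncle↔niece/nephew: two paths of length 3 through the shared grandparent pair: r = 2·(1/2)^3 = 1/4).
r to an offspring = 0.5 (one parent–offspring link: r = (1/2)^1 = 1/2).
Summing one r·B term per recipient: 2·0.25·0.523 + 4·0.5·0.0872 = 0.4359.

0.4359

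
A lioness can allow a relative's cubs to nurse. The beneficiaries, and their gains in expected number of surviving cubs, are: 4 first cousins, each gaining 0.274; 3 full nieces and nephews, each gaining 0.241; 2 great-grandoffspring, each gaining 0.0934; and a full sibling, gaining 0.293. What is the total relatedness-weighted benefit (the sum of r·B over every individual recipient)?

0.4876

r to a first cousin = 0.125 (first cousins share one grandparent pair — two paths of length 4: r = 2·(1/2)^4 = 1/8).
r to a full niece or nephew = 0.25 (full aunt/uncle↔niece/nephew: two paths of length 3 through the shared grandparent pair: r = 2·(1/2)^3 = 1/4).
r to a great-grandoffspring = 1/8 (three parent–offspring links: r = (1/2)^3 = 1/8).
r to a full sibling = 1/2 (full sibs share both parents — two paths of length 2: r = 2·(1/2)^2 = 1/2).
Summing one r·B term per recipient: 4·0.125·0.274 + 3·0.25·0.241 + 2·0.125·0.0934 + 1·0.5·0.293 = 0.4876.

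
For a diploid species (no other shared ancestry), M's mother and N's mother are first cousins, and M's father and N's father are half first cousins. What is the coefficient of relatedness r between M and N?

0.046875

Relatedness sums over independent paths through distinct common ancestors.
M and N are related in two ways: second cousins through their mothers (r = 1/32) and half second cousins through their fathers (r = 1/64).
r = 1/32 + 1/64 = 0.046875.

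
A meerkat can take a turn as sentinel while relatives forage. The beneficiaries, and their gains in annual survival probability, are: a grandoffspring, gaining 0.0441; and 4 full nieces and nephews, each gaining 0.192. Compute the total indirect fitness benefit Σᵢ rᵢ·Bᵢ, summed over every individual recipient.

0.203025

r to a grandoffspring = 1/4 (two parent–offspring links: r = (1/2)^2 = 1/4).
r to a full niece or nephew = 1/4 (full aunt/uncle↔niece/nephew: two paths of length 3 through the shared grandparent pair: r = 2·(1/2)^3 = 1/4).
Summing one r·B term per recipient: 1·0.25·0.0441 + 4·0.25·0.192 = 0.203025.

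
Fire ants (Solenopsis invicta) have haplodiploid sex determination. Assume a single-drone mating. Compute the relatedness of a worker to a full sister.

Haplodiploid full sisters inherit their father's entire haploid genome identically (contributing 1/2) and on average half of their mother's contribution (1/2 · 1/2 = 1/4); r = 1/2 + 1/4 = 3/4.

0.75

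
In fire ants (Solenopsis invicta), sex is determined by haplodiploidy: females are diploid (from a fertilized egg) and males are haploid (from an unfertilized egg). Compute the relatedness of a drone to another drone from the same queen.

0.5

Haploid brothers each carry a random half of the queen's diploid genome, so on average they share half: r = 1/2.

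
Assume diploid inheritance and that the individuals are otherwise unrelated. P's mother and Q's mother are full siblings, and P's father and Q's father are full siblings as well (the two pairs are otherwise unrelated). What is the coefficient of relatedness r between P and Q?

Independent pedigree routes through distinct common ancestors add.
P and Q are related in two ways: first cousins through their mothers (r = 1/8) and first cousins through their fathers (r = 1/8) — i.e. double first cousins.
r = 1/8 + 1/8 = 0.25.

0.25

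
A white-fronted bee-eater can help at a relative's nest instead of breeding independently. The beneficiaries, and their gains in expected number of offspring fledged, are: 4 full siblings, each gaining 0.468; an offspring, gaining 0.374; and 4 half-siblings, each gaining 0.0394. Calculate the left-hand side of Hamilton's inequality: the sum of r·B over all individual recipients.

1.1624

r to a full sibling = 0.5 (full sibs share both parents — two paths of length 2: r = 2·(1/2)^2 = 1/2).
r to an offspring = 0.5 (one parent–offspring link: r = (1/2)^1 = 1/2).
r to a half-sibling = 0.25 (half-sibs share one parent — one path of length 2: r = (1/2)^2 = 1/4).
Summing one r·B term per recipient: 4·0.5·0.468 + 1·0.5·0.374 + 4·0.25·0.0394 = 1.1624.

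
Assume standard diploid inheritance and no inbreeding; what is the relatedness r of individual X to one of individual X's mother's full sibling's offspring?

0.125

Each parent–offspring link contributes a factor of 1/2, and independent paths through distinct common ancestors add.
First cousins share one grandparent pair — two paths of length 4: r = 2·(1/2)^4 = 1/8.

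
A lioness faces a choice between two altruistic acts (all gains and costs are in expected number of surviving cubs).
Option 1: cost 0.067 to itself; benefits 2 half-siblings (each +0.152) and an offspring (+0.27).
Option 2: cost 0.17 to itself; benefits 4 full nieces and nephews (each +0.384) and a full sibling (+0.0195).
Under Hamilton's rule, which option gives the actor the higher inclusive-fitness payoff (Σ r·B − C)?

Option 1: r to a half-sibling = 0.25.
Option 1: r to an offspring = 0.5.
Option 1: Σ r·B − C = (2·0.25·0.152 + 1·0.5·0.27) − 0.067 = 0.144.
Option 2: r to a full niece or nephew = 0.25.
Option 2: r to a full sibling = 0.5.
Option 2: Σ r·B − C = (4·0.25·0.384 + 1·0.5·0.0195) − 0.17 = 0.22375.
Option 2 has the higher net inclusive-fitness payoff.

Option 2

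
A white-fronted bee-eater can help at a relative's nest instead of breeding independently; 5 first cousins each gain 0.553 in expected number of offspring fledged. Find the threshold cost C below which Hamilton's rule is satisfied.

r to a first cousin = 0.125 (first cousins share one grandparent pair — two paths of length 4: r = 2·(1/2)^4 = 1/8).
Hamilton's rule: n·r·B > C, so the trait is favored while C < n·r·B = 5·0.125·0.553 = 0.345625.

0.345625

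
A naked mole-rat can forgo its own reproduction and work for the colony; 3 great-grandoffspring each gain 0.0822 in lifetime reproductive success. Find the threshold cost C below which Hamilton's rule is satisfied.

0.030825

r to a great-grandoffspring = 1/8 (three parent–offspring links: r = (1/2)^3 = 1/8).
Hamilton's rule: n·r·B > C, so the trait is favored while C < n·r·B = 3·0.125·0.0822 = 0.030825.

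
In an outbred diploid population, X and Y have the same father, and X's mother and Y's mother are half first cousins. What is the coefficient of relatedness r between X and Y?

0.265625

Relatedness sums over independent paths through distinct common ancestors.
X and Y are related in two ways: half-sibs through their shared father (r = 1/4) and half second cousins through their mothers (r = 1/64).
r = 1/4 + 1/64 = 0.265625.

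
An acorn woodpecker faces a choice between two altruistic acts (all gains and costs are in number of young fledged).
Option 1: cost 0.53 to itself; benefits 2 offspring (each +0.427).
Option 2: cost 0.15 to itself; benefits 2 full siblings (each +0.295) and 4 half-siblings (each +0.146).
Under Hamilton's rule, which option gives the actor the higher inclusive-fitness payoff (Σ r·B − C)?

Option 1: r to an offspring = 0.5.
Option 1: Σ r·B − C = (2·0.5·0.427) − 0.53 = -0.103.
Option 2: r to a full sibling = 0.5.
Option 2: r to a half-sibling = 0.25.
Option 2: Σ r·B − C = (2·0.5·0.295 + 4·0.25·0.146) − 0.15 = 0.291.
Option 2 has the higher net inclusive-fitness payoff.

Option 2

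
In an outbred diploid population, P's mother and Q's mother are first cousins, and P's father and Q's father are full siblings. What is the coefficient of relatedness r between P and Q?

0.15625

Wright's path rule: contributions from independent ancestry routes add.
P and Q are related in two ways: second cousins through their mothers (r = 1/32) and first cousins through their fathers (r = 1/8).
r = 1/32 + 1/8 = 0.15625.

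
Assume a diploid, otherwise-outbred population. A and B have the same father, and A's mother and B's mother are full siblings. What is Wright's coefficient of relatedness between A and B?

0.375

Independent pedigree routes through distinct common ancestors add.
A and B are related in two ways: half-sibs through their shared father (r = 1/4) and first cousins through their mothers (r = 1/8).
r = 1/4 + 1/8 = 0.375.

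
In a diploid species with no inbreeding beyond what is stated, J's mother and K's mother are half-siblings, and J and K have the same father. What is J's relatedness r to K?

Wright's path rule: contributions from independent ancestry routes add.
J and K are related in two ways: half first cousins through their mothers (r = 1/16) and half-sibs through their shared father (r = 1/4).
r = 1/16 + 1/4 = 0.3125.

0.3125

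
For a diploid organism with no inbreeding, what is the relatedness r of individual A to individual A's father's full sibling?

0.25

Each parent–offspring link contributes a factor of 1/2, and independent paths through distinct common ancestors add.
Full aunt/uncle↔niece/nephew: two paths of length 3 through the shared grandparent pair: r = 2·(1/2)^3 = 1/4.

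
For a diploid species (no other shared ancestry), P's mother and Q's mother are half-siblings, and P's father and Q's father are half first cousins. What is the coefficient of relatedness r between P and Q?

0.078125

Relatedness sums over independent paths through distinct common ancestors.
P and Q are related in two ways: half first cousins through their mothers (r = 1/16) and half second cousins through their fathers (r = 1/64).
r = 1/16 + 1/64 = 0.078125.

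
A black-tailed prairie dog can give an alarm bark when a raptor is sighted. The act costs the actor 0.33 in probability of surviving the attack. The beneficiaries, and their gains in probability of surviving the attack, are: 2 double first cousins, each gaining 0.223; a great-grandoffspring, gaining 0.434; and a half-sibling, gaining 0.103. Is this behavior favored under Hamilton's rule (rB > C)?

Hamilton's rule: the trait is favored when the sum of r·B over every recipient exceeds the actor's cost C.
r to a double first cousin = 1/4 (double first cousins share both grandparent pairs — four paths of length 4: r = 4·(1/2)^4 = 1/4).
r to a great-grandoffspring = 0.125 (three parent–offspring links: r = (1/2)^3 = 1/8).
r to a half-sibling = 0.25 (half-sibs share one parent — one path of length 2: r = (1/2)^2 = 1/4).
Summing one r·B term per recipient: 2·0.25·0.223 + 1·0.125·0.434 + 1·0.25·0.103 = 0.1915.
0.1915 < 0.33: the indirect benefit is less than the cost.

No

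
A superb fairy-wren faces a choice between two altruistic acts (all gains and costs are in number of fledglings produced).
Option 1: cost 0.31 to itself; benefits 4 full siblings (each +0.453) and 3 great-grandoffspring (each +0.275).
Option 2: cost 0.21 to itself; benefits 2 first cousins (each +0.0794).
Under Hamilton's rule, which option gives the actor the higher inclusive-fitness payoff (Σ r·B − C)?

Option 1: r to a full sibling = 0.5.
Option 1: r to a great-grandoffspring = 0.125.
Option 1: Σ r·B − C = (4·0.5·0.453 + 3·0.125·0.275) − 0.31 = 0.699125.
Option 2: r to a first cousin = 0.125.
Option 2: Σ r·B − C = (2·0.125·0.0794) − 0.21 = -0.19015.
Option 1 has the higher net inclusive-fitness payoff.

Option 1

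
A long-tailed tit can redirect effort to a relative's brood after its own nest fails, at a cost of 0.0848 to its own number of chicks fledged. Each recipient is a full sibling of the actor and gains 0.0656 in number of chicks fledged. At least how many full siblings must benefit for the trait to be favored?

3

r to a full sibling = 0.5 (full sibs share both parents — two paths of length 2: r = 2·(1/2)^2 = 1/2).
Hamilton's rule: n·r·B > C  ⇒  n > C/(r·B) = 0.0848/(0.5·0.0656) = 2.585.
The smallest integer exceeding 2.585 is 3.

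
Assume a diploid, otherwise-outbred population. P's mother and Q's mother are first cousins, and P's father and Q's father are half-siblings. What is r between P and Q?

0.09375

Independent pedigree routes through distinct common ancestors add.
P and Q are related in two ways: second cousins through their mothers (r = 1/32) and half first cousins through their fathers (r = 1/16).
r = 1/32 + 1/16 = 3/32 = 0.09375.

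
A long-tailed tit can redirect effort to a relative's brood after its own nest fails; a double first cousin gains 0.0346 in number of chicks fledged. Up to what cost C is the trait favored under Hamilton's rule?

0.00865

r to a double first cousin = 0.25 (double first cousins share both grandparent pairs — four paths of length 4: r = 4·(1/2)^4 = 1/4).
Hamilton's rule: n·r·B > C, so the trait is favored while C < n·r·B = 1·0.25·0.0346 = 0.00865.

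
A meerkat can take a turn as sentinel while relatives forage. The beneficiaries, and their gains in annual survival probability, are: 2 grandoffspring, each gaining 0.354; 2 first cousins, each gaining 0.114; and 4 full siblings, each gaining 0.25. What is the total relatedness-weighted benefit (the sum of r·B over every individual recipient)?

0.7055

r to a grandoffspring = 0.25 (two parent–offspring links: r = (1/2)^2 = 1/4).
r to a first cousin = 1/8 (first cousins share one grandparent pair — two paths of length 4: r = 2·(1/2)^4 = 1/8).
r to a full sibling = 1/2 (full sibs share both parents — two paths of length 2: r = 2·(1/2)^2 = 1/2).
Summing one r·B term per recipient: 2·0.25·0.354 + 2·0.125·0.114 + 4·0.5·0.25 = 0.7055.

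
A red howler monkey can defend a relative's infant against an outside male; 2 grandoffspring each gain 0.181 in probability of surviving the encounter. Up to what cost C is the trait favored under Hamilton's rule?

0.0905

r to a grandoffspring = 0.25 (two parent–offspring links: r = (1/2)^2 = 1/4).
Hamilton's rule: n·r·B > C, so the trait is favored while C < n·r·B = 2·0.25·0.181 = 0.0905.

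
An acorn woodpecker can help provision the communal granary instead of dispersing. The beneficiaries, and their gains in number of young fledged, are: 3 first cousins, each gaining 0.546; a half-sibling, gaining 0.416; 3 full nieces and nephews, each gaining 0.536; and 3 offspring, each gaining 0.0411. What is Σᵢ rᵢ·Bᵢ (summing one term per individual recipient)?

0.7724

r to a first cousin = 0.125 (first cousins share one grandparent pair — two paths of length 4: r = 2·(1/2)^4 = 1/8).
r to a half-sibling = 1/4 (half-sibs share one parent — one path of length 2: r = (1/2)^2 = 1/4).
r to a full niece or nephew = 0.25 (full aunt/uncle↔niece/nephew: two paths of length 3 through the shared grandparent pair: r = 2·(1/2)^3 = 1/4).
r to an offspring = 0.5 (one parent–offspring link: r = (1/2)^1 = 1/2).
Summing one r·B term per recipient: 3·0.125·0.546 + 1·0.25·0.416 + 3·0.25·0.536 + 3·0.5·0.0411 = 0.7724.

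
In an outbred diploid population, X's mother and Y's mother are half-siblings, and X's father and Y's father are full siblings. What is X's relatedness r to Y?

With two independent routes of shared ancestry, r is the sum of the two contributions.
X and Y are related in two ways: half first cousins through their mothers (r = 1/16) and first cousins through their fathers (r = 1/8).
r = 1/16 + 1/8 = 3/16 = 0.1875.

0.1875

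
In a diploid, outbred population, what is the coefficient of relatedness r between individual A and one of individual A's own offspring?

Each parent–offspring link contributes a factor of 1/2, and independent paths through distinct common ancestors add.
One parent–offspring link: r = (1/2)^1 = 1/2.

0.5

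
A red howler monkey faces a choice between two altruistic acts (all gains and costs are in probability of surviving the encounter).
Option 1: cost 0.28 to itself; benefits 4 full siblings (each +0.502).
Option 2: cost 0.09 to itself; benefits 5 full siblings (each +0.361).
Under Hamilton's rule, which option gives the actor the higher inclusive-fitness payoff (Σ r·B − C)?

Option 1: r to a full sibling = 0.5.
Option 1: Σ r·B − C = (4·0.5·0.502) − 0.28 = 0.724.
Option 2: r to a full sibling = 0.5.
Option 2: Σ r·B − C = (5·0.5·0.361) − 0.09 = 0.8125.
Option 2 has the higher net inclusive-fitness payoff.

Option 2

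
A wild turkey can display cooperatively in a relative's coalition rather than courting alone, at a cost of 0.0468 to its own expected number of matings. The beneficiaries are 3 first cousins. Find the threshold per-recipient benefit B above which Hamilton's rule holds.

r to a first cousin = 1/8 (first cousins share one grandparent pair — two paths of length 4: r = 2·(1/2)^4 = 1/8).
Hamilton's rule with n recipients of equal r: n·r·B > C, so B > C/(n·r) = 0.0468/(3·0.125) = 0.1248.

0.1248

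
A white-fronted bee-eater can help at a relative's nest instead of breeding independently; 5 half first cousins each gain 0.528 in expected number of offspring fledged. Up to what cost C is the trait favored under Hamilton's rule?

0.165

r to a half first cousin = 0.0625 (half first cousins share one grandparent — one path of length 4: r = (1/2)^4 = 1/16).
Hamilton's rule: n·r·B > C, so the trait is favored while C < n·r·B = 5·0.0625·0.528 = 0.165.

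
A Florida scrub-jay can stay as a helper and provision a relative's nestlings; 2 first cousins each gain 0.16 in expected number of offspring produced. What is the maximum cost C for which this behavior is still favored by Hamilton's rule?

0.04

r to a first cousin = 1/8 (first cousins share one grandparent pair — two paths of length 4: r = 2·(1/2)^4 = 1/8).
Hamilton's rule: n·r·B > C, so the trait is favored while C < n·r·B = 2·0.125·0.16 = 0.04.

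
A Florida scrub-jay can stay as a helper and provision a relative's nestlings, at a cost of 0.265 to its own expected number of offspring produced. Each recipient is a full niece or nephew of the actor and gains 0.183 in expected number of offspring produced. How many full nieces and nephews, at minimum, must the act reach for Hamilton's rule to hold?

r to a full niece or nephew = 1/4 (full aunt/uncle↔niece/nephew: two paths of length 3 through the shared grandparent pair: r = 2·(1/2)^3 = 1/4).
Hamilton's rule: n·r·B > C  ⇒  n > C/(r·B) = 0.265/(0.25·0.183) = 5.792.
The smallest integer exceeding 5.792 is 6.

6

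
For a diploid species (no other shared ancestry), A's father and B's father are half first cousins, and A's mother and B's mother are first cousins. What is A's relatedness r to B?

Relatedness sums over independent paths through distinct common ancestors.
A and B are related in two ways: half second cousins through their fathers (r = 1/64) and second cousins through their mothers (r = 1/32).
r = 1/64 + 1/32 = 3/64 = 0.046875.

0.046875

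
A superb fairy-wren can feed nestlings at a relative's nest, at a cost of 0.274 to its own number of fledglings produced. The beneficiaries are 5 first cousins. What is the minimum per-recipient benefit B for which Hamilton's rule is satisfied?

0.4384

r to a first cousin = 1/8 (first cousins share one grandparent pair — two paths of length 4: r = 2·(1/2)^4 = 1/8).
Hamilton's rule with n recipients of equal r: n·r·B > C, so B > C/(n·r) = 0.274/(5·0.125) = 0.4384.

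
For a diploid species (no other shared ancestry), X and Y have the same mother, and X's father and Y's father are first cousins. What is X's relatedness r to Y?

Independent pedigree routes through distinct common ancestors add.
X and Y are related in two ways: half-sibs through their shared mother (r = 1/4) and second cousins through their fathers (r = 1/32).
r = 1/4 + 1/32 = 9/32 = 0.28125.

0.28125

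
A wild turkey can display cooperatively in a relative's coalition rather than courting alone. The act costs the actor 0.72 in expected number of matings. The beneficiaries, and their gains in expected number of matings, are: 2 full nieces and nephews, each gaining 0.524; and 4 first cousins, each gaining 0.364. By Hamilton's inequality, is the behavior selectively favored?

Hamilton's rule: the trait is favored when the sum of r·B over every recipient exceeds the actor's cost C.
r to a full niece or nephew = 1/4 (full aunt/uncle↔niece/nephew: two paths of length 3 through the shared grandparent pair: r = 2·(1/2)^3 = 1/4).
r to a first cousin = 1/8 (first cousins share one grandparent pair — two paths of length 4: r = 2·(1/2)^4 = 1/8).
Summing one r·B term per recipient: 2·0.25·0.524 + 4·0.125·0.364 = 0.444.
0.444 < 0.72: the indirect benefit is less than the cost.

No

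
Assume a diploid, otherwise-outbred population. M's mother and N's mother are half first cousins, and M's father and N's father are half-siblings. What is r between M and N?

Independent pedigree routes through distinct common ancestors add.
M and N are related in two ways: half second cousins through their mothers (r = 1/64) and half first cousins through their fathers (r = 1/16).
r = 1/64 + 1/16 = 5/64 = 0.078125.

0.078125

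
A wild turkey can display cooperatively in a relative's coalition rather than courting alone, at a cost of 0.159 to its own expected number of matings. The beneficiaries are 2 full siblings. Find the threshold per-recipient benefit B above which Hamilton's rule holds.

r to a full sibling = 0.5 (full sibs share both parents — two paths of length 2: r = 2·(1/2)^2 = 1/2).
Hamilton's rule with n recipients of equal r: n·r·B > C, so B > C/(n·r) = 0.159/(2·0.5) = 0.159.

0.159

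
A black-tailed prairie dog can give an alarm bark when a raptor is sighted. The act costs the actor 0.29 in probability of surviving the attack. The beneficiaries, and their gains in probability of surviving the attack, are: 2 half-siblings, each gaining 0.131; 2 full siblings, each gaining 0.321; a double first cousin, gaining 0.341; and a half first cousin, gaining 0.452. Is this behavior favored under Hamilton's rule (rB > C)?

Hamilton's rule: the trait is favored when the sum of r·B over every recipient exceeds the actor's cost C.
r to a half-sibling = 1/4 (half-sibs share one parent — one path of length 2: r = (1/2)^2 = 1/4).
r to a full sibling = 1/2 (full sibs share both parents — two paths of length 2: r = 2·(1/2)^2 = 1/2).
r to a double first cousin = 0.25 (double first cousins share both grandparent pairs — four paths of length 4: r = 4·(1/2)^4 = 1/4).
r to a half first cousin = 1/16 (half first cousins share one grandparent — one path of length 4: r = (1/2)^4 = 1/16).
Summing one r·B term per recipient: 2·0.25·0.131 + 2·0.5·0.321 + 1·0.25·0.341 + 1·0.0625·0.452 = 0.5.
0.5 > 0.29: the indirect benefit exceeds the cost.

Yes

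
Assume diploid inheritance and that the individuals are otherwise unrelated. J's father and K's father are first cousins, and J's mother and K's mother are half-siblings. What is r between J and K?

With two independent routes of shared ancestry, r is the sum of the two contributions.
J and K are related in two ways: second cousins through their fathers (r = 1/32) and half first cousins through their mothers (r = 1/16).
r = 1/32 + 1/16 = 0.09375.

0.09375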